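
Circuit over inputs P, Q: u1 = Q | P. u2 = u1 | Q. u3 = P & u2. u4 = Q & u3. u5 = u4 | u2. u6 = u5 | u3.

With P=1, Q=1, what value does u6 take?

u1 = 1 | 1 = 1
u2 = 1 | 1 = 1
u3 = 1 & 1 = 1
u4 = 1 & 1 = 1
u5 = 1 | 1 = 1
u6 = 1 | 1 = 1

1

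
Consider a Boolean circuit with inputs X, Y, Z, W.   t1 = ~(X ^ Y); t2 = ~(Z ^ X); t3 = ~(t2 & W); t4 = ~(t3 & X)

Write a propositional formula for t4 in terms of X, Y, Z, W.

t2 = ~(Z ^ X)
t3 = ~(t2 & W) = ~((~(Z ^ X)) & W)
t4 = ~(t3 & X) = ~((~((~(Z ^ X)) & W)) & X)

~((~((~(Z ^ X)) & W)) & X)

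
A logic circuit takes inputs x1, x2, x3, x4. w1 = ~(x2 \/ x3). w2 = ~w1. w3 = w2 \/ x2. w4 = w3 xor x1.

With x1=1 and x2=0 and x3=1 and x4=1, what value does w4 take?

0

w1 = ~(0 \/ 1) = 0
w2 = ~0 = 1
w3 = 1 \/ 0 = 1
w4 = 1 xor 1 = 0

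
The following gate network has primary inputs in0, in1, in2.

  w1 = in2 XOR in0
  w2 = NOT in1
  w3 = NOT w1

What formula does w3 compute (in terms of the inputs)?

NOT (in2 XOR in0)

w1 = in2 XOR in0
w3 = NOT w1 = NOT (in2 XOR in0)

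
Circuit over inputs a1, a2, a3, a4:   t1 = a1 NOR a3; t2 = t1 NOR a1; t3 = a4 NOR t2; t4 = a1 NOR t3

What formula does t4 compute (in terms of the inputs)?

a1 NOR (a4 NOR ((a1 NOR a3) NOR a1))

t1 = a1 NOR a3
t2 = t1 NOR a1 = (a1 NOR a3) NOR a1
t3 = a4 NOR t2 = a4 NOR ((a1 NOR a3) NOR a1)
t4 = a1 NOR t3 = a1 NOR (a4 NOR ((a1 NOR a3) NOR a1))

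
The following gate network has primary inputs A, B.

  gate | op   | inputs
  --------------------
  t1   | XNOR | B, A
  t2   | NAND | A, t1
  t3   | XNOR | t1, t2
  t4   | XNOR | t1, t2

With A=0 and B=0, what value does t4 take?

t1 = 0 XNOR 0 = 1
t2 = 0 NAND 1 = 1
t4 = 1 XNOR 1 = 1

1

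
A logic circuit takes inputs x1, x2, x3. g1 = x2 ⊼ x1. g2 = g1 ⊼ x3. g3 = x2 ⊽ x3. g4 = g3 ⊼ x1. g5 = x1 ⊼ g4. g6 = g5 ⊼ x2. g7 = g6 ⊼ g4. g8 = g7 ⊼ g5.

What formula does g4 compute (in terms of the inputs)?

g3 = x2 ⊽ x3
g4 = g3 ⊼ x1 = (x2 ⊽ x3) ⊼ x1

(x2 ⊽ x3) ⊼ x1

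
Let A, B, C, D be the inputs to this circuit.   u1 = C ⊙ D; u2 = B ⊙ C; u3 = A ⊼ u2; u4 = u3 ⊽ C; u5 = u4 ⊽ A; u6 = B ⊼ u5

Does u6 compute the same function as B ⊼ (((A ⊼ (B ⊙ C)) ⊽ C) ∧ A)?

No

u2 = B ⊙ C
u3 = A ⊼ u2 = A ⊼ (B ⊙ C)
u4 = u3 ⊽ C = (A ⊼ (B ⊙ C)) ⊽ C
u5 = u4 ⊽ A = ((A ⊼ (B ⊙ C)) ⊽ C) ⊽ A
u6 = B ⊼ u5 = B ⊼ (((A ⊼ (B ⊙ C)) ⊽ C) ⊽ A)
At A=0, B=1, C=0, D=0: circuit gives 0, formula gives 1.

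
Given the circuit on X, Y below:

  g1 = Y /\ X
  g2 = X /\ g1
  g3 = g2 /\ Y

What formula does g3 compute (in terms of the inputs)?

g1 = Y /\ X
g2 = X /\ g1 = X /\ (Y /\ X)
g3 = g2 /\ Y = (X /\ (Y /\ X)) /\ Y

(X /\ (Y /\ X)) /\ Y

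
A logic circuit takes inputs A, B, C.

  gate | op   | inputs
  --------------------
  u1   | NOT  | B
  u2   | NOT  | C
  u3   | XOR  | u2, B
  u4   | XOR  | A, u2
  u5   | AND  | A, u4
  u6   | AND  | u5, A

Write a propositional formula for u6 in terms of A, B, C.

(A AND (A XOR NOT C)) AND A

u2 = NOT C
u4 = A XOR u2 = A XOR NOT C
u5 = A AND u4 = A AND (A XOR NOT C)
u6 = u5 AND A = (A AND (A XOR NOT C)) AND A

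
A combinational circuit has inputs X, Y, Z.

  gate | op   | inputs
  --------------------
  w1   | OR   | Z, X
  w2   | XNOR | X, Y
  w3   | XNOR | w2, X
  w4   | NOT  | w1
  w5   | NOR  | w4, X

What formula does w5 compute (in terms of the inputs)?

w1 = Z OR X
w4 = NOT w1 = NOT (Z OR X)
w5 = w4 NOR X = NOT (Z OR X) NOR X

NOT (Z OR X) NOR X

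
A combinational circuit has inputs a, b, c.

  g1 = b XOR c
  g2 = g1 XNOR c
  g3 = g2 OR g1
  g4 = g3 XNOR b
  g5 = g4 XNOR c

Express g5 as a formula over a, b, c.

((((b XOR c) XNOR c) OR (b XOR c)) XNOR b) XNOR c

g1 = b XOR c
g2 = g1 XNOR c = (b XOR c) XNOR c
g3 = g2 OR g1 = ((b XOR c) XNOR c) OR (b XOR c)
g4 = g3 XNOR b = (((b XOR c) XNOR c) OR (b XOR c)) XNOR b
g5 = g4 XNOR c = ((((b XOR c) XNOR c) OR (b XOR c)) XNOR b) XNOR c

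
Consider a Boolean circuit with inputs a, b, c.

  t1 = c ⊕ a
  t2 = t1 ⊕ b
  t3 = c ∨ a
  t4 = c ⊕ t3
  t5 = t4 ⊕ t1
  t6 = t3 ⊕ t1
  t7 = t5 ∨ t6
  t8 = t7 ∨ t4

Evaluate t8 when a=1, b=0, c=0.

t1 = 0 ⊕ 1 = 1
t3 = 0 ∨ 1 = 1
t4 = 0 ⊕ 1 = 1
t5 = 1 ⊕ 1 = 0
t6 = 1 ⊕ 1 = 0
t7 = 0 ∨ 0 = 0
t8 = 0 ∨ 1 = 1

1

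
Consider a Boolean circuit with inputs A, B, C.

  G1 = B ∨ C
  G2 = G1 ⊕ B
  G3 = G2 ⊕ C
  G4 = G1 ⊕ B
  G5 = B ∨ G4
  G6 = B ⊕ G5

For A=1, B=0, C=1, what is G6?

G1 = 0 ∨ 1 = 1
G4 = 1 ⊕ 0 = 1
G5 = 0 ∨ 1 = 1
G6 = 0 ⊕ 1 = 1

1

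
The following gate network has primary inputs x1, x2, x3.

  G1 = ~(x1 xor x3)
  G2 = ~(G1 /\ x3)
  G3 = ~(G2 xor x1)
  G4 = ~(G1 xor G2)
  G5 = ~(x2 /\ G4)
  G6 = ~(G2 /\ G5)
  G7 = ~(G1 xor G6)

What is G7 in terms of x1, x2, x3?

~((~(x1 xor x3)) xor (~((~((~(x1 xor x3)) /\ x3)) /\ (~(x2 /\ (~((~(x1 xor x3)) xor (~((~(x1 xor x3)) /\ x3)))))))))

G1 = ~(x1 xor x3)
G2 = ~(G1 /\ x3) = ~((~(x1 xor x3)) /\ x3)
G4 = ~(G1 xor G2) = ~((~(x1 xor x3)) xor (~((~(x1 xor x3)) /\ x3)))
G5 = ~(x2 /\ G4) = ~(x2 /\ (~((~(x1 xor x3)) xor (~((~(x1 xor x3)) /\ x3)))))
G6 = ~(G2 /\ G5) = ~((~((~(x1 xor x3)) /\ x3)) /\ (~(x2 /\ (~((~(x1 xor x3)) xor (~((~(x1 xor x3)) /\ x3)))))))
G7 = ~(G1 xor G6) = ~((~(x1 xor x3)) xor (~((~((~(x1 xor x3)) /\ x3)) /\ (~(x2 /\ (~((~(x1 xor x3)) xor (~((~(x1 xor x3)) /\ x3)))))))))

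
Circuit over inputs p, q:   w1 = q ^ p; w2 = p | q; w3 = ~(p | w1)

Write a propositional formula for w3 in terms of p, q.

w1 = q ^ p
w3 = ~(p | w1) = ~(p | (q ^ p))

~(p | (q ^ p))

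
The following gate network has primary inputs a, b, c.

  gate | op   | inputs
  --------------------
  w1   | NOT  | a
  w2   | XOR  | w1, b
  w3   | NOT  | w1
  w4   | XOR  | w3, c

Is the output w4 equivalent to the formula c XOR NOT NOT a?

w1 = NOT a
w3 = NOT w1 = NOT NOT a
w4 = w3 XOR c = NOT NOT a XOR c
At a=0, b=0, c=0: circuit gives 0, formula gives 0.
At a=0, b=0, c=1: circuit gives 1, formula gives 1.
Agrees on all 8 inputs.

Yes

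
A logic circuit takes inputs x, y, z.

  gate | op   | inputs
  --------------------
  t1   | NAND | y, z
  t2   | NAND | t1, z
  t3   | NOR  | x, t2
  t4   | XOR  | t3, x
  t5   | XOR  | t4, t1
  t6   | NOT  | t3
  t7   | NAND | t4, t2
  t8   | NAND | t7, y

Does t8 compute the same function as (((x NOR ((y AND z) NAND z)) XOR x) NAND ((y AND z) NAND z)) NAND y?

t1 = y NAND z
t2 = t1 NAND z = (y NAND z) NAND z
t3 = x NOR t2 = x NOR ((y NAND z) NAND z)
t4 = t3 XOR x = (x NOR ((y NAND z) NAND z)) XOR x
t7 = t4 NAND t2 = ((x NOR ((y NAND z) NAND z)) XOR x) NAND ((y NAND z) NAND z)
t8 = t7 NAND y = (((x NOR ((y NAND z) NAND z)) XOR x) NAND ((y NAND z) NAND z)) NAND y
At x=1, y=1, z=1: circuit gives 1, formula gives 0.

No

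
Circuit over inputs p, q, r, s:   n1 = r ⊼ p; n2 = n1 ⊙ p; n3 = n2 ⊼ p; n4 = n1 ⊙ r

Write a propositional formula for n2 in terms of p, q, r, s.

n1 = r ⊼ p
n2 = n1 ⊙ p = (r ⊼ p) ⊙ p

(r ⊼ p) ⊙ p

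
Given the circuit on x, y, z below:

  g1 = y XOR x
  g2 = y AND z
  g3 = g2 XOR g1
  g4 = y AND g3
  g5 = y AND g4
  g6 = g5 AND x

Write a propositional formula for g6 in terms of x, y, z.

(y AND (y AND ((y AND z) XOR (y XOR x)))) AND x

g1 = y XOR x
g2 = y AND z
g3 = g2 XOR g1 = (y AND z) XOR (y XOR x)
g4 = y AND g3 = y AND ((y AND z) XOR (y XOR x))
g5 = y AND g4 = y AND (y AND ((y AND z) XOR (y XOR x)))
g6 = g5 AND x = (y AND (y AND ((y AND z) XOR (y XOR x)))) AND x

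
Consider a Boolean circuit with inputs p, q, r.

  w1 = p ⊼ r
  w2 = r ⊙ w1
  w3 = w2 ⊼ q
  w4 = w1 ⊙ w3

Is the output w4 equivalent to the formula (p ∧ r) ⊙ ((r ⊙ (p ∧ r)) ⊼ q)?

No

w1 = p ⊼ r
w2 = r ⊙ w1 = r ⊙ (p ⊼ r)
w3 = w2 ⊼ q = (r ⊙ (p ⊼ r)) ⊼ q
w4 = w1 ⊙ w3 = (p ⊼ r) ⊙ ((r ⊙ (p ⊼ r)) ⊼ q)
At p=0, q=0, r=0: circuit gives 1, formula gives 0.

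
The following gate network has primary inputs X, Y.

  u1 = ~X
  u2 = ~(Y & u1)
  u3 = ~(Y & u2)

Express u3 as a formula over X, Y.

~(Y & (~(Y & ~X)))

u1 = ~X
u2 = ~(Y & u1) = ~(Y & ~X)
u3 = ~(Y & u2) = ~(Y & (~(Y & ~X)))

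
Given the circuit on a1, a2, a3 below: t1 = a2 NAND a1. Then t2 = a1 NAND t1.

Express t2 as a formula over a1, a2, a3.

a1 NAND (a2 NAND a1)

t1 = a2 NAND a1
t2 = a1 NAND t1 = a1 NAND (a2 NAND a1)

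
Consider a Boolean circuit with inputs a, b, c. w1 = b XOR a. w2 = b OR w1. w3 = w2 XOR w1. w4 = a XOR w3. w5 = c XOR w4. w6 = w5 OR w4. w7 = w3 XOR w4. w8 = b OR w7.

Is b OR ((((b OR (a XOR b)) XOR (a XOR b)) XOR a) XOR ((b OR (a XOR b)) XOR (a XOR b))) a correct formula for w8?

w1 = b XOR a
w2 = b OR w1 = b OR (b XOR a)
w3 = w2 XOR w1 = (b OR (b XOR a)) XOR (b XOR a)
w4 = a XOR w3 = a XOR ((b OR (b XOR a)) XOR (b XOR a))
w7 = w3 XOR w4 = ((b OR (b XOR a)) XOR (b XOR a)) XOR (a XOR ((b OR (b XOR a)) XOR (b XOR a)))
w8 = b OR w7 = b OR (((b OR (b XOR a)) XOR (b XOR a)) XOR (a XOR ((b OR (b XOR a)) XOR (b XOR a))))
At a=0, b=0, c=0: circuit gives 0, formula gives 0.
At a=0, b=1, c=0: circuit gives 1, formula gives 1.
Agrees on all 8 inputs.

Yes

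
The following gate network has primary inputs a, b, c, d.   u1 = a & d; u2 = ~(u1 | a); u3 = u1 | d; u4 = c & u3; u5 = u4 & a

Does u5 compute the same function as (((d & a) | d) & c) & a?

Yes

u1 = a & d
u3 = u1 | d = (a & d) | d
u4 = c & u3 = c & ((a & d) | d)
u5 = u4 & a = (c & ((a & d) | d)) & a
At a=0, b=0, c=0, d=0: circuit gives 0, formula gives 0.
At a=1, b=0, c=1, d=1: circuit gives 1, formula gives 1.
Agrees on all 16 inputs.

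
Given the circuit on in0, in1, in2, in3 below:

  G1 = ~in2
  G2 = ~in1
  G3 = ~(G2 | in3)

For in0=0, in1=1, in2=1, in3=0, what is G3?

1

G2 = ~1 = 0
G3 = ~(0 | 0) = 1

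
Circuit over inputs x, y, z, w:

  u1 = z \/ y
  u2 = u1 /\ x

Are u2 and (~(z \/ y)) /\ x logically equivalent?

u1 = z \/ y
u2 = u1 /\ x = (z \/ y) /\ x
At x=1, y=0, z=0, w=0: circuit gives 0, formula gives 1.

No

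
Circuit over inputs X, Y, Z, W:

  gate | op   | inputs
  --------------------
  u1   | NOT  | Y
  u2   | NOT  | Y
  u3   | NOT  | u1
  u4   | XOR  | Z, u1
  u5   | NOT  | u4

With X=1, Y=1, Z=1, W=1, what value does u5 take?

0

u1 = NOT 1 = 0
u4 = 1 XOR 0 = 1
u5 = NOT 1 = 0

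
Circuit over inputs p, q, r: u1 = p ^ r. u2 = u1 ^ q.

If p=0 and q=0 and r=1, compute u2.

u1 = 0 ^ 1 = 1
u2 = 1 ^ 0 = 1

1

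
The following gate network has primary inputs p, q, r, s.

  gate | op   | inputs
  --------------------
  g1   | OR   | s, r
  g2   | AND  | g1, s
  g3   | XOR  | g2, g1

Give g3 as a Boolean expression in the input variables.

((s OR r) AND s) XOR (s OR r)

g1 = s OR r
g2 = g1 AND s = (s OR r) AND s
g3 = g2 XOR g1 = ((s OR r) AND s) XOR (s OR r)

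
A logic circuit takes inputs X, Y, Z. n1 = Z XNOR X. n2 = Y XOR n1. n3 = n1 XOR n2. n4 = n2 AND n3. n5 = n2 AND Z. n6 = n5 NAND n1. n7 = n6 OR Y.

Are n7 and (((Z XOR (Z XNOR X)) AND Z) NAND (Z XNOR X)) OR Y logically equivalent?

No

n1 = Z XNOR X
n2 = Y XOR n1 = Y XOR (Z XNOR X)
n5 = n2 AND Z = (Y XOR (Z XNOR X)) AND Z
n6 = n5 NAND n1 = ((Y XOR (Z XNOR X)) AND Z) NAND (Z XNOR X)
n7 = n6 OR Y = (((Y XOR (Z XNOR X)) AND Z) NAND (Z XNOR X)) OR Y
At X=1, Y=0, Z=1: circuit gives 0, formula gives 1.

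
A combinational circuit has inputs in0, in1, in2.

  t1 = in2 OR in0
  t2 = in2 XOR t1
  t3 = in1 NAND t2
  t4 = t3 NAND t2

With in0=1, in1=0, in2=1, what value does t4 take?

1

t1 = 1 OR 1 = 1
t2 = 1 XOR 1 = 0
t3 = 0 NAND 0 = 1
t4 = 1 NAND 0 = 1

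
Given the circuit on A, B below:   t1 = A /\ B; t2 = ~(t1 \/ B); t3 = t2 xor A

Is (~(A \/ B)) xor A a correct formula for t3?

t1 = A /\ B
t2 = ~(t1 \/ B) = ~((A /\ B) \/ B)
t3 = t2 xor A = (~((A /\ B) \/ B)) xor A
At A=1, B=0: circuit gives 0, formula gives 1.

No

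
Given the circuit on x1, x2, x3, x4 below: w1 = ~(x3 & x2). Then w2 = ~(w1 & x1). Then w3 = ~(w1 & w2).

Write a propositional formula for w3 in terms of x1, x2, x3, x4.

~((~(x3 & x2)) & (~((~(x3 & x2)) & x1)))

w1 = ~(x3 & x2)
w2 = ~(w1 & x1) = ~((~(x3 & x2)) & x1)
w3 = ~(w1 & w2) = ~((~(x3 & x2)) & (~((~(x3 & x2)) & x1)))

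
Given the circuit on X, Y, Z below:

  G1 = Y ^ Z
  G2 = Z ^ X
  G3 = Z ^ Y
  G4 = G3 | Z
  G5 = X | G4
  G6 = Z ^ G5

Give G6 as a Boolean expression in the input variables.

Z ^ (X | ((Z ^ Y) | Z))

G3 = Z ^ Y
G4 = G3 | Z = (Z ^ Y) | Z
G5 = X | G4 = X | ((Z ^ Y) | Z)
G6 = Z ^ G5 = Z ^ (X | ((Z ^ Y) | Z))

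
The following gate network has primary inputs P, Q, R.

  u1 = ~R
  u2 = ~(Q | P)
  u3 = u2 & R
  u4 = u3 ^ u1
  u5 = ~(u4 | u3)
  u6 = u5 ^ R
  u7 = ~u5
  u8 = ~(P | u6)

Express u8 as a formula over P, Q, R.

~(P | ((~((((~(Q | P)) & R) ^ ~R) | ((~(Q | P)) & R))) ^ R))

u1 = ~R
u2 = ~(Q | P)
u3 = u2 & R = (~(Q | P)) & R
u4 = u3 ^ u1 = ((~(Q | P)) & R) ^ ~R
u5 = ~(u4 | u3) = ~((((~(Q | P)) & R) ^ ~R) | ((~(Q | P)) & R))
u6 = u5 ^ R = (~((((~(Q | P)) & R) ^ ~R) | ((~(Q | P)) & R))) ^ R
u8 = ~(P | u6) = ~(P | ((~((((~(Q | P)) & R) ^ ~R) | ((~(Q | P)) & R))) ^ R))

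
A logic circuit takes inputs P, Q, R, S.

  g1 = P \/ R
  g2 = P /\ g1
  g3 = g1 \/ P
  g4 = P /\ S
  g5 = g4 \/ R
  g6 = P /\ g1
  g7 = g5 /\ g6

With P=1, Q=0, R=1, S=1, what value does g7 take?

g1 = 1 \/ 1 = 1
g4 = 1 /\ 1 = 1
g5 = 1 \/ 1 = 1
g6 = 1 /\ 1 = 1
g7 = 1 /\ 1 = 1

1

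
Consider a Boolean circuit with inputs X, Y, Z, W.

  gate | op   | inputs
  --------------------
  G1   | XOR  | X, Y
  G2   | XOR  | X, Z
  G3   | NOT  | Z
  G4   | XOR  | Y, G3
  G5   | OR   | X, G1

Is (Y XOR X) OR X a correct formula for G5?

G1 = X XOR Y
G5 = X OR G1 = X OR (X XOR Y)
At X=0, Y=0, Z=0, W=0: circuit gives 0, formula gives 0.
At X=0, Y=1, Z=0, W=0: circuit gives 1, formula gives 1.
Agrees on all 16 inputs.

Yes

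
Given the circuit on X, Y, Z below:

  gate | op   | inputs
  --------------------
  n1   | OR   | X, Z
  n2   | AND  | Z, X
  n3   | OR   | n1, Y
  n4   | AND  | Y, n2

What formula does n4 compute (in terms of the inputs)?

n2 = Z AND X
n4 = Y AND n2 = Y AND (Z AND X)

Y AND (Z AND X)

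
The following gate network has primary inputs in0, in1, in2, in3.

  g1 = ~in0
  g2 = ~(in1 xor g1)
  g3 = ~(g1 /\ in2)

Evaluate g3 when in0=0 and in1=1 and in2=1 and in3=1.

0

g1 = ~0 = 1
g3 = ~(1 /\ 1) = 0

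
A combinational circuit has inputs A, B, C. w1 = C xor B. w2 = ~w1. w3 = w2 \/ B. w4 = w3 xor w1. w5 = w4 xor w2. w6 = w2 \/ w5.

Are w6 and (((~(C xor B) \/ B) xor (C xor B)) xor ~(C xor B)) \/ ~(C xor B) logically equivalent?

Yes

w1 = C xor B
w2 = ~w1 = ~(C xor B)
w3 = w2 \/ B = ~(C xor B) \/ B
w4 = w3 xor w1 = (~(C xor B) \/ B) xor (C xor B)
w5 = w4 xor w2 = ((~(C xor B) \/ B) xor (C xor B)) xor ~(C xor B)
w6 = w2 \/ w5 = ~(C xor B) \/ (((~(C xor B) \/ B) xor (C xor B)) xor ~(C xor B))
At A=0, B=1, C=0: circuit gives 0, formula gives 0.
At A=0, B=0, C=0: circuit gives 1, formula gives 1.
Agrees on all 8 inputs.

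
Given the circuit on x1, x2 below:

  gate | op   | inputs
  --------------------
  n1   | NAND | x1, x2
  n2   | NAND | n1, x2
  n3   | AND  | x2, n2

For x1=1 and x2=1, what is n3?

n1 = 1 NAND 1 = 0
n2 = 0 NAND 1 = 1
n3 = 1 AND 1 = 1

1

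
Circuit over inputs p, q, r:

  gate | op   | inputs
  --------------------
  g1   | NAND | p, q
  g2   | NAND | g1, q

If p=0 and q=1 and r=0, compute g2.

g1 = 0 NAND 1 = 1
g2 = 1 NAND 1 = 0

0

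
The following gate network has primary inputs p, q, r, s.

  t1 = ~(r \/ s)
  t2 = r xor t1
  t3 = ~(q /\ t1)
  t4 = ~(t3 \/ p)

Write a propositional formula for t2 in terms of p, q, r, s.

r xor (~(r \/ s))

t1 = ~(r \/ s)
t2 = r xor t1 = r xor (~(r \/ s))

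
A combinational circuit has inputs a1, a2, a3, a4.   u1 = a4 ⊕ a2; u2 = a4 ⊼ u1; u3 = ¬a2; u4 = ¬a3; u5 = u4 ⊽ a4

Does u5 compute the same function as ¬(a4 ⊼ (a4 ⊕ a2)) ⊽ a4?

No

u4 = ¬a3
u5 = u4 ⊽ a4 = ¬a3 ⊽ a4
At a1=0, a2=0, a3=0, a4=0: circuit gives 0, formula gives 1.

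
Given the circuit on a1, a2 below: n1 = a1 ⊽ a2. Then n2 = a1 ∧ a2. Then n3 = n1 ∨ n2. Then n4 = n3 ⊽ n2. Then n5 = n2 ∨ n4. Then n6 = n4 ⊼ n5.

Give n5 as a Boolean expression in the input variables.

(a1 ∧ a2) ∨ (((a1 ⊽ a2) ∨ (a1 ∧ a2)) ⊽ (a1 ∧ a2))

n1 = a1 ⊽ a2
n2 = a1 ∧ a2
n3 = n1 ∨ n2 = (a1 ⊽ a2) ∨ (a1 ∧ a2)
n4 = n3 ⊽ n2 = ((a1 ⊽ a2) ∨ (a1 ∧ a2)) ⊽ (a1 ∧ a2)
n5 = n2 ∨ n4 = (a1 ∧ a2) ∨ (((a1 ⊽ a2) ∨ (a1 ∧ a2)) ⊽ (a1 ∧ a2))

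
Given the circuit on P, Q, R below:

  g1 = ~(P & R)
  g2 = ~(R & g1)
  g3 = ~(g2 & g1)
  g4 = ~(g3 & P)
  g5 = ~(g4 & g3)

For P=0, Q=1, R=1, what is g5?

g1 = ~(0 & 1) = 1
g2 = ~(1 & 1) = 0
g3 = ~(0 & 1) = 1
g4 = ~(1 & 0) = 1
g5 = ~(1 & 1) = 0

0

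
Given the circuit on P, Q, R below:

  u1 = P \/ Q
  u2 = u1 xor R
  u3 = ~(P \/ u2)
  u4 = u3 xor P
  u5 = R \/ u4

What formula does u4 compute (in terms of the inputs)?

(~(P \/ ((P \/ Q) xor R))) xor P

u1 = P \/ Q
u2 = u1 xor R = (P \/ Q) xor R
u3 = ~(P \/ u2) = ~(P \/ ((P \/ Q) xor R))
u4 = u3 xor P = (~(P \/ ((P \/ Q) xor R))) xor P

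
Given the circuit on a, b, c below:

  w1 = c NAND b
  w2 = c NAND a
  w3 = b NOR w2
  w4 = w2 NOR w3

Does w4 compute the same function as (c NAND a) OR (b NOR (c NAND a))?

w2 = c NAND a
w3 = b NOR w2 = b NOR (c NAND a)
w4 = w2 NOR w3 = (c NAND a) NOR (b NOR (c NAND a))
At a=0, b=0, c=0: circuit gives 0, formula gives 1.

No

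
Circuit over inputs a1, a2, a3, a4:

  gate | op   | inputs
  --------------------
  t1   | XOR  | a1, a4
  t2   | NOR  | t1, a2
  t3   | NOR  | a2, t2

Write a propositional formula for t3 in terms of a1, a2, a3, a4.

a2 NOR ((a1 XOR a4) NOR a2)

t1 = a1 XOR a4
t2 = t1 NOR a2 = (a1 XOR a4) NOR a2
t3 = a2 NOR t2 = a2 NOR ((a1 XOR a4) NOR a2)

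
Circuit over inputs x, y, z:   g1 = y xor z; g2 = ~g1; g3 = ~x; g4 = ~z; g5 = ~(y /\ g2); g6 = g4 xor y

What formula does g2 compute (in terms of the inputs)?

~(y xor z)

g1 = y xor z
g2 = ~g1 = ~(y xor z)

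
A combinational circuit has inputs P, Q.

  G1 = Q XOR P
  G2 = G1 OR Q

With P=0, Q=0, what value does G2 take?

G1 = 0 XOR 0 = 0
G2 = 0 OR 0 = 0

0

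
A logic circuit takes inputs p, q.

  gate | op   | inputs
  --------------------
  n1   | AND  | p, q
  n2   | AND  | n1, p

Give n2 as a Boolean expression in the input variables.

n1 = p AND q
n2 = n1 AND p = (p AND q) AND p

(p AND q) AND p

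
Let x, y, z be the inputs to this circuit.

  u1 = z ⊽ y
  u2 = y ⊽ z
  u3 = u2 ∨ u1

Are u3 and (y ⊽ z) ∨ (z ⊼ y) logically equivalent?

u1 = z ⊽ y
u2 = y ⊽ z
u3 = u2 ∨ u1 = (y ⊽ z) ∨ (z ⊽ y)
At x=0, y=0, z=1: circuit gives 0, formula gives 1.

No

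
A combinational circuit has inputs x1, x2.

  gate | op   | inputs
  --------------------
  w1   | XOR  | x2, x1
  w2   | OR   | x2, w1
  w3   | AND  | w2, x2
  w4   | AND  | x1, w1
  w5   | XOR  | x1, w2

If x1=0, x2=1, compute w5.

w1 = 1 XOR 0 = 1
w2 = 1 OR 1 = 1
w5 = 0 XOR 1 = 1

1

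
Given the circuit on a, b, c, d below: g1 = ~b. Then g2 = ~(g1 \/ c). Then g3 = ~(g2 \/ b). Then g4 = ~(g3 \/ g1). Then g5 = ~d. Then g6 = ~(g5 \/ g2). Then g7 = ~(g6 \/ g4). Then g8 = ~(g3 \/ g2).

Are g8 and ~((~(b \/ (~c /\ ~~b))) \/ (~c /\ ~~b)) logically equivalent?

Yes

g1 = ~b
g2 = ~(g1 \/ c) = ~(~b \/ c)
g3 = ~(g2 \/ b) = ~((~(~b \/ c)) \/ b)
g8 = ~(g3 \/ g2) = ~((~((~(~b \/ c)) \/ b)) \/ (~(~b \/ c)))
At a=0, b=0, c=0, d=0: circuit gives 0, formula gives 0.
At a=0, b=1, c=1, d=0: circuit gives 1, formula gives 1.
Agrees on all 16 inputs.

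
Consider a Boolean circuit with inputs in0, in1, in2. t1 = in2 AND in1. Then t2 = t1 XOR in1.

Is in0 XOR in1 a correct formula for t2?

No

t1 = in2 AND in1
t2 = t1 XOR in1 = (in2 AND in1) XOR in1
At in0=0, in1=1, in2=1: circuit gives 0, formula gives 1.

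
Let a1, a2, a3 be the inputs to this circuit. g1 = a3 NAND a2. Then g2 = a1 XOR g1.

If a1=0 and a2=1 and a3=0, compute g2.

g1 = 0 NAND 1 = 1
g2 = 0 XOR 1 = 1

1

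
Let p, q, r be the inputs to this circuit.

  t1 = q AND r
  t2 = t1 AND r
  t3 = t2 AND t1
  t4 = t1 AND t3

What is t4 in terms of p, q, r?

t1 = q AND r
t2 = t1 AND r = (q AND r) AND r
t3 = t2 AND t1 = ((q AND r) AND r) AND (q AND r)
t4 = t1 AND t3 = (q AND r) AND (((q AND r) AND r) AND (q AND r))

(q AND r) AND (((q AND r) AND r) AND (q AND r))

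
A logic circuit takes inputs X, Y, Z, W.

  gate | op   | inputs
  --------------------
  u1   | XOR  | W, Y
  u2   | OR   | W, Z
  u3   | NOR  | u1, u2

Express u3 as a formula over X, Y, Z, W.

(W XOR Y) NOR (W OR Z)

u1 = W XOR Y
u2 = W OR Z
u3 = u1 NOR u2 = (W XOR Y) NOR (W OR Z)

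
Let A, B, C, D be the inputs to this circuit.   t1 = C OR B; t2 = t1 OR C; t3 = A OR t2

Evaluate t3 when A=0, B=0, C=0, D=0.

0

t1 = 0 OR 0 = 0
t2 = 0 OR 0 = 0
t3 = 0 OR 0 = 0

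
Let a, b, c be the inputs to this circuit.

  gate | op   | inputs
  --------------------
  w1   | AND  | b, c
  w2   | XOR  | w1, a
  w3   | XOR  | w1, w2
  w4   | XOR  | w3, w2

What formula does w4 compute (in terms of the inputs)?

w1 = b AND c
w2 = w1 XOR a = (b AND c) XOR a
w3 = w1 XOR w2 = (b AND c) XOR ((b AND c) XOR a)
w4 = w3 XOR w2 = ((b AND c) XOR ((b AND c) XOR a)) XOR ((b AND c) XOR a)

((b AND c) XOR ((b AND c) XOR a)) XOR ((b AND c) XOR a)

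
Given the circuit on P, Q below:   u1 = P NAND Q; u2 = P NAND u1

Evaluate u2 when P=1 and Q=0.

0

u1 = 1 NAND 0 = 1
u2 = 1 NAND 1 = 0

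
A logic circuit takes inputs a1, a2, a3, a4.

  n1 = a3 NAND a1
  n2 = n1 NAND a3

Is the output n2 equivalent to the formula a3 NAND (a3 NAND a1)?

Yes

n1 = a3 NAND a1
n2 = n1 NAND a3 = (a3 NAND a1) NAND a3
At a1=0, a2=0, a3=1, a4=0: circuit gives 0, formula gives 0.
At a1=0, a2=0, a3=0, a4=0: circuit gives 1, formula gives 1.
Agrees on all 16 inputs.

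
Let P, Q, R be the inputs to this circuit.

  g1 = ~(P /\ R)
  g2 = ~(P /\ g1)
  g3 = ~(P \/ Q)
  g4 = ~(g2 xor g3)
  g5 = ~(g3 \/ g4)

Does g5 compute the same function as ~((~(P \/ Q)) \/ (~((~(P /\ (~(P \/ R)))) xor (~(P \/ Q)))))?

No

g1 = ~(P /\ R)
g2 = ~(P /\ g1) = ~(P /\ (~(P /\ R)))
g3 = ~(P \/ Q)
g4 = ~(g2 xor g3) = ~((~(P /\ (~(P /\ R)))) xor (~(P \/ Q)))
g5 = ~(g3 \/ g4) = ~((~(P \/ Q)) \/ (~((~(P /\ (~(P /\ R)))) xor (~(P \/ Q)))))
At P=1, Q=0, R=0: circuit gives 0, formula gives 1.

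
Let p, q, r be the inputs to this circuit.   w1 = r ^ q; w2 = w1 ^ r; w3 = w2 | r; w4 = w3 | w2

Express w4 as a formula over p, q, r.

(((r ^ q) ^ r) | r) | ((r ^ q) ^ r)

w1 = r ^ q
w2 = w1 ^ r = (r ^ q) ^ r
w3 = w2 | r = ((r ^ q) ^ r) | r
w4 = w3 | w2 = (((r ^ q) ^ r) | r) | ((r ^ q) ^ r)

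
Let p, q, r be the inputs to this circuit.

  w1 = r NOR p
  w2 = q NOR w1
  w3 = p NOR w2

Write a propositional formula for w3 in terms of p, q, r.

w1 = r NOR p
w2 = q NOR w1 = q NOR (r NOR p)
w3 = p NOR w2 = p NOR (q NOR (r NOR p))

p NOR (q NOR (r NOR p))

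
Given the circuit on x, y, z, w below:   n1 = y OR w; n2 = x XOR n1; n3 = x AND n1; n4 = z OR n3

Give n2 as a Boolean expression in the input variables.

n1 = y OR w
n2 = x XOR n1 = x XOR (y OR w)

x XOR (y OR w)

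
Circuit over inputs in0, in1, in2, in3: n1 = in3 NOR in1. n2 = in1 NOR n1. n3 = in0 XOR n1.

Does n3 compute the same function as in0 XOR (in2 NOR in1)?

n1 = in3 NOR in1
n3 = in0 XOR n1 = in0 XOR (in3 NOR in1)
At in0=0, in1=0, in2=0, in3=1: circuit gives 0, formula gives 1.

No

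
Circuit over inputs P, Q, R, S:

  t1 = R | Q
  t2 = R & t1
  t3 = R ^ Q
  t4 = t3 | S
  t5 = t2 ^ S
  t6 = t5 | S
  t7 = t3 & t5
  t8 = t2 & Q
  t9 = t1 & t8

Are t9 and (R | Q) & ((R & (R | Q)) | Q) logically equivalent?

No

t1 = R | Q
t2 = R & t1 = R & (R | Q)
t8 = t2 & Q = (R & (R | Q)) & Q
t9 = t1 & t8 = (R | Q) & ((R & (R | Q)) & Q)
At P=0, Q=0, R=1, S=0: circuit gives 0, formula gives 1.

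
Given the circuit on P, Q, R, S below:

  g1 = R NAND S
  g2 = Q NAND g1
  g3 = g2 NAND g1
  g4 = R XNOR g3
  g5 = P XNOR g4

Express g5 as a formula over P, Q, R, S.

P XNOR (R XNOR ((Q NAND (R NAND S)) NAND (R NAND S)))

g1 = R NAND S
g2 = Q NAND g1 = Q NAND (R NAND S)
g3 = g2 NAND g1 = (Q NAND (R NAND S)) NAND (R NAND S)
g4 = R XNOR g3 = R XNOR ((Q NAND (R NAND S)) NAND (R NAND S))
g5 = P XNOR g4 = P XNOR (R XNOR ((Q NAND (R NAND S)) NAND (R NAND S)))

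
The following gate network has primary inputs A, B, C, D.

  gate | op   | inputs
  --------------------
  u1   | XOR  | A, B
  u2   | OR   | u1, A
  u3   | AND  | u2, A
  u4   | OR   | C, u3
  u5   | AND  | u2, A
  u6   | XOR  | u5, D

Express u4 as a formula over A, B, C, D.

u1 = A XOR B
u2 = u1 OR A = (A XOR B) OR A
u3 = u2 AND A = ((A XOR B) OR A) AND A
u4 = C OR u3 = C OR (((A XOR B) OR A) AND A)

C OR (((A XOR B) OR A) AND A)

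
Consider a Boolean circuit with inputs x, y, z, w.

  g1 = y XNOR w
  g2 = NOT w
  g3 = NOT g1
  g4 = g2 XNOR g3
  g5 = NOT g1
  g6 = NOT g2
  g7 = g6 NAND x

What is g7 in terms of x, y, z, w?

NOT NOT w NAND x

g2 = NOT w
g6 = NOT g2 = NOT NOT w
g7 = g6 NAND x = NOT NOT w NAND x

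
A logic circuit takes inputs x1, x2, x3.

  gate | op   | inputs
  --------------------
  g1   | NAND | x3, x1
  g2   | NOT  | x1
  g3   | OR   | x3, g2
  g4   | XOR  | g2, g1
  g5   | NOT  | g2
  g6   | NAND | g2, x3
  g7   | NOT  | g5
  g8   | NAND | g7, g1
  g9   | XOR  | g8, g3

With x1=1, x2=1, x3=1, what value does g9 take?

0

g1 = 1 NAND 1 = 0
g2 = NOT 1 = 0
g3 = 1 OR 0 = 1
g5 = NOT 0 = 1
g7 = NOT 1 = 0
g8 = 0 NAND 0 = 1
g9 = 1 XOR 1 = 0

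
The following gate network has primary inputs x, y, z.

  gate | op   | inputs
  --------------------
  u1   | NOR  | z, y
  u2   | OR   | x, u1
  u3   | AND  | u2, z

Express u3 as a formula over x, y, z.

u1 = z NOR y
u2 = x OR u1 = x OR (z NOR y)
u3 = u2 AND z = (x OR (z NOR y)) AND z

(x OR (z NOR y)) AND z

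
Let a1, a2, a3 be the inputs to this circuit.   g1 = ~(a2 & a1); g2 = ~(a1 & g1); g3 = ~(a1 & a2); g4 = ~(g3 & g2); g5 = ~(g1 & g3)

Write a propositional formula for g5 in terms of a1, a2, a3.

g1 = ~(a2 & a1)
g3 = ~(a1 & a2)
g5 = ~(g1 & g3) = ~((~(a2 & a1)) & (~(a1 & a2)))

~((~(a2 & a1)) & (~(a1 & a2)))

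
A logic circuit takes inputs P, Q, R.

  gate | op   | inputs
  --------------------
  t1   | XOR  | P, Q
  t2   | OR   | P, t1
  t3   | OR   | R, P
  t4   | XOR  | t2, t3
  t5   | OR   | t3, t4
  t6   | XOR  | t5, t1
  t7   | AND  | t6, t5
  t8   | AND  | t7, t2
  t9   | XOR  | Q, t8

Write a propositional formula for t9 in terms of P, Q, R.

t1 = P XOR Q
t2 = P OR t1 = P OR (P XOR Q)
t3 = R OR P
t4 = t2 XOR t3 = (P OR (P XOR Q)) XOR (R OR P)
t5 = t3 OR t4 = (R OR P) OR ((P OR (P XOR Q)) XOR (R OR P))
t6 = t5 XOR t1 = ((R OR P) OR ((P OR (P XOR Q)) XOR (R OR P))) XOR (P XOR Q)
t7 = t6 AND t5 = (((R OR P) OR ((P OR (P XOR Q)) XOR (R OR P))) XOR (P XOR Q)) AND ((R OR P) OR ((P OR (P XOR Q)) XOR (R OR P)))
t8 = t7 AND t2 = ((((R OR P) OR ((P OR (P XOR Q)) XOR (R OR P))) XOR (P XOR Q)) AND ((R OR P) OR ((P OR (P XOR Q)) XOR (R OR P)))) AND (P OR (P XOR Q))
t9 = Q XOR t8 = Q XOR (((((R OR P) OR ((P OR (P XOR Q)) XOR (R OR P))) XOR (P XOR Q)) AND ((R OR P) OR ((P OR (P XOR Q)) XOR (R OR P)))) AND (P OR (P XOR Q)))

Q XOR (((((R OR P) OR ((P OR (P XOR Q)) XOR (R OR P))) XOR (P XOR Q)) AND ((R OR P) OR ((P OR (P XOR Q)) XOR (R OR P)))) AND (P OR (P XOR Q)))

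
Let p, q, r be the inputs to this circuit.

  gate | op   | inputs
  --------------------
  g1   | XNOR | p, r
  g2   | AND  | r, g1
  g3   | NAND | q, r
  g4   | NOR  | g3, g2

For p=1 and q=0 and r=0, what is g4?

g1 = 1 XNOR 0 = 0
g2 = 0 AND 0 = 0
g3 = 0 NAND 0 = 1
g4 = 1 NOR 0 = 0

0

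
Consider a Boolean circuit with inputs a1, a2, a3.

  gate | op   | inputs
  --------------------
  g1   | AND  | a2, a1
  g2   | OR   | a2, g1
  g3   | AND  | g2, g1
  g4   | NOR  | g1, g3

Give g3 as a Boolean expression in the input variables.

(a2 OR (a2 AND a1)) AND (a2 AND a1)

g1 = a2 AND a1
g2 = a2 OR g1 = a2 OR (a2 AND a1)
g3 = g2 AND g1 = (a2 OR (a2 AND a1)) AND (a2 AND a1)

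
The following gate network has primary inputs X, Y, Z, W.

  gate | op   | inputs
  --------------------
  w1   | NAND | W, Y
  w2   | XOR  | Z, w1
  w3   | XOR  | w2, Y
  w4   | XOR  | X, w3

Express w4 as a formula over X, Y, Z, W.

X XOR ((Z XOR (W NAND Y)) XOR Y)

w1 = W NAND Y
w2 = Z XOR w1 = Z XOR (W NAND Y)
w3 = w2 XOR Y = (Z XOR (W NAND Y)) XOR Y
w4 = X XOR w3 = X XOR ((Z XOR (W NAND Y)) XOR Y)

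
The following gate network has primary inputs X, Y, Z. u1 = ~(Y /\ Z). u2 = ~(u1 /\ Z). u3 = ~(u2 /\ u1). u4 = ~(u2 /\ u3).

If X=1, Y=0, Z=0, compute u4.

1

u1 = ~(0 /\ 0) = 1
u2 = ~(1 /\ 0) = 1
u3 = ~(1 /\ 1) = 0
u4 = ~(1 /\ 0) = 1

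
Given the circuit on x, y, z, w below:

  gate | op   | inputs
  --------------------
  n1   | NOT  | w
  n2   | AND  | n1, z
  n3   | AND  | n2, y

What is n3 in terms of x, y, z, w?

n1 = NOT w
n2 = n1 AND z = NOT w AND z
n3 = n2 AND y = (NOT w AND z) AND y

(NOT w AND z) AND y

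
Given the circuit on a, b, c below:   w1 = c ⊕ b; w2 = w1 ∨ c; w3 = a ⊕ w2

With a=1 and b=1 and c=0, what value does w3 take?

w1 = 0 ⊕ 1 = 1
w2 = 1 ∨ 0 = 1
w3 = 1 ⊕ 1 = 0

0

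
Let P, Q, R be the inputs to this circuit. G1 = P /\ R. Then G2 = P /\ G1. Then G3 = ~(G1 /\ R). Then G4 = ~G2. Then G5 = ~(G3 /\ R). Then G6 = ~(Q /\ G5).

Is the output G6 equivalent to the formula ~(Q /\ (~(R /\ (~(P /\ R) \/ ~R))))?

G1 = P /\ R
G3 = ~(G1 /\ R) = ~((P /\ R) /\ R)
G5 = ~(G3 /\ R) = ~((~((P /\ R) /\ R)) /\ R)
G6 = ~(Q /\ G5) = ~(Q /\ (~((~((P /\ R) /\ R)) /\ R)))
At P=0, Q=1, R=0: circuit gives 0, formula gives 0.
At P=0, Q=0, R=0: circuit gives 1, formula gives 1.
Agrees on all 8 inputs.

Yes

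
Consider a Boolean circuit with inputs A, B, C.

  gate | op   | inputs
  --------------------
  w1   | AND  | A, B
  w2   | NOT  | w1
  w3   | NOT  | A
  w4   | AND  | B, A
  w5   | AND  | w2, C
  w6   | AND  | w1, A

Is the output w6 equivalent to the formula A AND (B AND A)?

Yes

w1 = A AND B
w6 = w1 AND A = (A AND B) AND A
At A=0, B=0, C=0: circuit gives 0, formula gives 0.
At A=1, B=1, C=0: circuit gives 1, formula gives 1.
Agrees on all 8 inputs.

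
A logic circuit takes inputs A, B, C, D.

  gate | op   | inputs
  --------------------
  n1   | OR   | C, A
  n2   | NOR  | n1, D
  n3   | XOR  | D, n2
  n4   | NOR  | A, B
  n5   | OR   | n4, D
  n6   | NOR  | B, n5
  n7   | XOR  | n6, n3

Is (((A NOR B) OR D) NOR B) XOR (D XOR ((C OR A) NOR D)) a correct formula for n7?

n1 = C OR A
n2 = n1 NOR D = (C OR A) NOR D
n3 = D XOR n2 = D XOR ((C OR A) NOR D)
n4 = A NOR B
n5 = n4 OR D = (A NOR B) OR D
n6 = B NOR n5 = B NOR ((A NOR B) OR D)
n7 = n6 XOR n3 = (B NOR ((A NOR B) OR D)) XOR (D XOR ((C OR A) NOR D))
At A=0, B=0, C=1, D=0: circuit gives 0, formula gives 0.
At A=0, B=0, C=0, D=0: circuit gives 1, formula gives 1.
Agrees on all 16 inputs.

Yes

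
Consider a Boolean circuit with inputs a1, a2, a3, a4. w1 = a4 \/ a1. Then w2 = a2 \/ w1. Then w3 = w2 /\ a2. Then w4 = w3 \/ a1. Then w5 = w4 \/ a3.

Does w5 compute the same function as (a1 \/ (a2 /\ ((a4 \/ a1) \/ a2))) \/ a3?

w1 = a4 \/ a1
w2 = a2 \/ w1 = a2 \/ (a4 \/ a1)
w3 = w2 /\ a2 = (a2 \/ (a4 \/ a1)) /\ a2
w4 = w3 \/ a1 = ((a2 \/ (a4 \/ a1)) /\ a2) \/ a1
w5 = w4 \/ a3 = (((a2 \/ (a4 \/ a1)) /\ a2) \/ a1) \/ a3
At a1=0, a2=0, a3=0, a4=0: circuit gives 0, formula gives 0.
At a1=0, a2=0, a3=1, a4=0: circuit gives 1, formula gives 1.
Agrees on all 16 inputs.

Yes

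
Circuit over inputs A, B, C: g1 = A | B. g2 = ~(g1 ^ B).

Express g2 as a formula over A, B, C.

~((A | B) ^ B)

g1 = A | B
g2 = ~(g1 ^ B) = ~((A | B) ^ B)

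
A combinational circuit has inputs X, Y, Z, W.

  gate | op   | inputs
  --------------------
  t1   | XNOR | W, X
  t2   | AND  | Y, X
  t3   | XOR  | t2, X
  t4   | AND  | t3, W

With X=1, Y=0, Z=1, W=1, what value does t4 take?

t2 = 0 AND 1 = 0
t3 = 0 XOR 1 = 1
t4 = 1 AND 1 = 1

1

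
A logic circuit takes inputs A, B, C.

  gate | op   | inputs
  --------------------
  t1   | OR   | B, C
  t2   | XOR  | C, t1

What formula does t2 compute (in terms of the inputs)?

t1 = B OR C
t2 = C XOR t1 = C XOR (B OR C)

C XOR (B OR C)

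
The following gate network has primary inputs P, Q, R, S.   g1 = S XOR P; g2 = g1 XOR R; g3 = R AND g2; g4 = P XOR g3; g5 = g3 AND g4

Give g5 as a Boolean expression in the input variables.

(R AND ((S XOR P) XOR R)) AND (P XOR (R AND ((S XOR P) XOR R)))

g1 = S XOR P
g2 = g1 XOR R = (S XOR P) XOR R
g3 = R AND g2 = R AND ((S XOR P) XOR R)
g4 = P XOR g3 = P XOR (R AND ((S XOR P) XOR R))
g5 = g3 AND g4 = (R AND ((S XOR P) XOR R)) AND (P XOR (R AND ((S XOR P) XOR R)))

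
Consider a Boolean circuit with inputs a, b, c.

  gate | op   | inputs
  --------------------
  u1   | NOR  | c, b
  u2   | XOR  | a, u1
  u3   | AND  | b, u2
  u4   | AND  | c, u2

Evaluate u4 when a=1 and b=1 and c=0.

u1 = 0 NOR 1 = 0
u2 = 1 XOR 0 = 1
u4 = 0 AND 1 = 0

0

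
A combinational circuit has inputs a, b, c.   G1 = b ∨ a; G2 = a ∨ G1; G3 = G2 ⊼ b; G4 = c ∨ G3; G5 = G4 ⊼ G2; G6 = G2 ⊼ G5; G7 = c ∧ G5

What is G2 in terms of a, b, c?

G1 = b ∨ a
G2 = a ∨ G1 = a ∨ (b ∨ a)

a ∨ (b ∨ a)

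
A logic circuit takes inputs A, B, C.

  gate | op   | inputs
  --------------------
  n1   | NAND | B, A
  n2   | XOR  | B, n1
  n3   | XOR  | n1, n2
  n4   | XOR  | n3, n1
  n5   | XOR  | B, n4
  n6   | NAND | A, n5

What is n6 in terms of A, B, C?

n1 = B NAND A
n2 = B XOR n1 = B XOR (B NAND A)
n3 = n1 XOR n2 = (B NAND A) XOR (B XOR (B NAND A))
n4 = n3 XOR n1 = ((B NAND A) XOR (B XOR (B NAND A))) XOR (B NAND A)
n5 = B XOR n4 = B XOR (((B NAND A) XOR (B XOR (B NAND A))) XOR (B NAND A))
n6 = A NAND n5 = A NAND (B XOR (((B NAND A) XOR (B XOR (B NAND A))) XOR (B NAND A)))

A NAND (B XOR (((B NAND A) XOR (B XOR (B NAND A))) XOR (B NAND A)))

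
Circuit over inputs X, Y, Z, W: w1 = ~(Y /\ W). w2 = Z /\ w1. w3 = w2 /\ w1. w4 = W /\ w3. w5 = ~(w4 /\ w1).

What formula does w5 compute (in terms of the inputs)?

w1 = ~(Y /\ W)
w2 = Z /\ w1 = Z /\ (~(Y /\ W))
w3 = w2 /\ w1 = (Z /\ (~(Y /\ W))) /\ (~(Y /\ W))
w4 = W /\ w3 = W /\ ((Z /\ (~(Y /\ W))) /\ (~(Y /\ W)))
w5 = ~(w4 /\ w1) = ~((W /\ ((Z /\ (~(Y /\ W))) /\ (~(Y /\ W)))) /\ (~(Y /\ W)))

~((W /\ ((Z /\ (~(Y /\ W))) /\ (~(Y /\ W)))) /\ (~(Y /\ W)))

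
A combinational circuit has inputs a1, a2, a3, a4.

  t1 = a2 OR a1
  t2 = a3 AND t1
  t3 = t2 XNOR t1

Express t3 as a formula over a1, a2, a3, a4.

t1 = a2 OR a1
t2 = a3 AND t1 = a3 AND (a2 OR a1)
t3 = t2 XNOR t1 = (a3 AND (a2 OR a1)) XNOR (a2 OR a1)

(a3 AND (a2 OR a1)) XNOR (a2 OR a1)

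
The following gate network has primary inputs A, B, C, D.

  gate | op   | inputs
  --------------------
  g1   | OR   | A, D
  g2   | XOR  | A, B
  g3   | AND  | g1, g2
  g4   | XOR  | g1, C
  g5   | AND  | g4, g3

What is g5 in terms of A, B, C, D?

g1 = A OR D
g2 = A XOR B
g3 = g1 AND g2 = (A OR D) AND (A XOR B)
g4 = g1 XOR C = (A OR D) XOR C
g5 = g4 AND g3 = ((A OR D) XOR C) AND ((A OR D) AND (A XOR B))

((A OR D) XOR C) AND ((A OR D) AND (A XOR B))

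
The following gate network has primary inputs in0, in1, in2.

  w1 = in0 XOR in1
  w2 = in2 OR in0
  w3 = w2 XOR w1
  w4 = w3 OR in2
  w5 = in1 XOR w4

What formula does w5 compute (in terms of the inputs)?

in1 XOR (((in2 OR in0) XOR (in0 XOR in1)) OR in2)

w1 = in0 XOR in1
w2 = in2 OR in0
w3 = w2 XOR w1 = (in2 OR in0) XOR (in0 XOR in1)
w4 = w3 OR in2 = ((in2 OR in0) XOR (in0 XOR in1)) OR in2
w5 = in1 XOR w4 = in1 XOR (((in2 OR in0) XOR (in0 XOR in1)) OR in2)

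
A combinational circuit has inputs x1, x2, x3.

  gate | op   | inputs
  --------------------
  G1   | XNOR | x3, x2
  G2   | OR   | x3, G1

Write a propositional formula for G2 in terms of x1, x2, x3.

G1 = x3 XNOR x2
G2 = x3 OR G1 = x3 OR (x3 XNOR x2)

x3 OR (x3 XNOR x2)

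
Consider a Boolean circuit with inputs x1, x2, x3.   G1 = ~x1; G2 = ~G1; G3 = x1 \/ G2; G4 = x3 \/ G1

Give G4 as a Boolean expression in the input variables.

G1 = ~x1
G4 = x3 \/ G1 = x3 \/ ~x1

x3 \/ ~x1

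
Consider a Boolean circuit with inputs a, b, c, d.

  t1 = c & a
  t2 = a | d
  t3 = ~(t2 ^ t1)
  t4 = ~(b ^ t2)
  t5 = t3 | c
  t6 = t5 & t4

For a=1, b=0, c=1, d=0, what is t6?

0

t1 = 1 & 1 = 1
t2 = 1 | 0 = 1
t3 = ~(1 ^ 1) = 1
t4 = ~(0 ^ 1) = 0
t5 = 1 | 1 = 1
t6 = 1 & 0 = 0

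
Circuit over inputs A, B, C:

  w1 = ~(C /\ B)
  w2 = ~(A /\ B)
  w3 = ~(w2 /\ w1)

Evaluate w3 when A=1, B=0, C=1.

w1 = ~(1 /\ 0) = 1
w2 = ~(1 /\ 0) = 1
w3 = ~(1 /\ 1) = 0

0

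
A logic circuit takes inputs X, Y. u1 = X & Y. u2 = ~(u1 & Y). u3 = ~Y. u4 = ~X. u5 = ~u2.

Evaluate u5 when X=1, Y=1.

1

u1 = 1 & 1 = 1
u2 = ~(1 & 1) = 0
u5 = ~0 = 1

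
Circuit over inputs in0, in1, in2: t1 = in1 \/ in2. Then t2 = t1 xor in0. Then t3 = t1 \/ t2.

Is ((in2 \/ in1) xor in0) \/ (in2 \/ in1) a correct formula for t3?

Yes

t1 = in1 \/ in2
t2 = t1 xor in0 = (in1 \/ in2) xor in0
t3 = t1 \/ t2 = (in1 \/ in2) \/ ((in1 \/ in2) xor in0)
At in0=0, in1=0, in2=0: circuit gives 0, formula gives 0.
At in0=0, in1=0, in2=1: circuit gives 1, formula gives 1.
Agrees on all 8 inputs.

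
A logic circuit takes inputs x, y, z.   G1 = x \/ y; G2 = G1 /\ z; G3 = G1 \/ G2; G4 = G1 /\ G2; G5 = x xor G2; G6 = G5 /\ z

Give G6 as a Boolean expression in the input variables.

(x xor ((x \/ y) /\ z)) /\ z

G1 = x \/ y
G2 = G1 /\ z = (x \/ y) /\ z
G5 = x xor G2 = x xor ((x \/ y) /\ z)
G6 = G5 /\ z = (x xor ((x \/ y) /\ z)) /\ z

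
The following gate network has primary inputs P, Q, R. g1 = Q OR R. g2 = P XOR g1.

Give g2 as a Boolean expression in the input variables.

g1 = Q OR R
g2 = P XOR g1 = P XOR (Q OR R)

P XOR (Q OR R)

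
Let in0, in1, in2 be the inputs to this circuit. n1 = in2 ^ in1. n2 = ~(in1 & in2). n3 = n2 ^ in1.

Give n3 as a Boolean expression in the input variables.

n2 = ~(in1 & in2)
n3 = n2 ^ in1 = (~(in1 & in2)) ^ in1

(~(in1 & in2)) ^ in1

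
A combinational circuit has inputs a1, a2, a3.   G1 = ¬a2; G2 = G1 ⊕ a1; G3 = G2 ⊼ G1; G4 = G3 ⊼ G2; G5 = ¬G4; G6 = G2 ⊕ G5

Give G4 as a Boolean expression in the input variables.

G1 = ¬a2
G2 = G1 ⊕ a1 = ¬a2 ⊕ a1
G3 = G2 ⊼ G1 = (¬a2 ⊕ a1) ⊼ ¬a2
G4 = G3 ⊼ G2 = ((¬a2 ⊕ a1) ⊼ ¬a2) ⊼ (¬a2 ⊕ a1)

((¬a2 ⊕ a1) ⊼ ¬a2) ⊼ (¬a2 ⊕ a1)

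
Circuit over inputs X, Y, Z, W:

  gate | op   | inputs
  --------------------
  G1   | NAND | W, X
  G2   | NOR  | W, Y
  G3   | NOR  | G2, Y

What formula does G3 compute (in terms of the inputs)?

G2 = W NOR Y
G3 = G2 NOR Y = (W NOR Y) NOR Y

(W NOR Y) NOR Y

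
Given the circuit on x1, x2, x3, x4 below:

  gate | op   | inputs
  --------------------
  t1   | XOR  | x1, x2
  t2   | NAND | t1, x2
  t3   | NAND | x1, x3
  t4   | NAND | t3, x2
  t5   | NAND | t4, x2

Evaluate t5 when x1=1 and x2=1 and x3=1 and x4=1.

0

t3 = 1 NAND 1 = 0
t4 = 0 NAND 1 = 1
t5 = 1 NAND 1 = 0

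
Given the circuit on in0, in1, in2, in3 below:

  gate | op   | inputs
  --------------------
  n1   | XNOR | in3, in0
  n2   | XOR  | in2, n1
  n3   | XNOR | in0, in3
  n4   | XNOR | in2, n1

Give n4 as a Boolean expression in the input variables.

in2 XNOR (in3 XNOR in0)

n1 = in3 XNOR in0
n4 = in2 XNOR n1 = in2 XNOR (in3 XNOR in0)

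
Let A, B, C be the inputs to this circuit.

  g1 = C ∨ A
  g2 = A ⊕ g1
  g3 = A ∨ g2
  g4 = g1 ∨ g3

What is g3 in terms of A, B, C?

g1 = C ∨ A
g2 = A ⊕ g1 = A ⊕ (C ∨ A)
g3 = A ∨ g2 = A ∨ (A ⊕ (C ∨ A))

A ∨ (A ⊕ (C ∨ A))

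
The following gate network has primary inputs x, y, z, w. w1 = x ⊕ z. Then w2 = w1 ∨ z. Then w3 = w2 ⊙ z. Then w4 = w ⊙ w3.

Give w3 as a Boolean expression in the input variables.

w1 = x ⊕ z
w2 = w1 ∨ z = (x ⊕ z) ∨ z
w3 = w2 ⊙ z = ((x ⊕ z) ∨ z) ⊙ z

((x ⊕ z) ∨ z) ⊙ z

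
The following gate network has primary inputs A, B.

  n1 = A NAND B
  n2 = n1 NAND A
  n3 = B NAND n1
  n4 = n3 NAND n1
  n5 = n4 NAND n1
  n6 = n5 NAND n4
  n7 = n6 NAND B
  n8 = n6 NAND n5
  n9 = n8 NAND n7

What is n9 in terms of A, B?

(((((B NAND (A NAND B)) NAND (A NAND B)) NAND (A NAND B)) NAND ((B NAND (A NAND B)) NAND (A NAND B))) NAND (((B NAND (A NAND B)) NAND (A NAND B)) NAND (A NAND B))) NAND (((((B NAND (A NAND B)) NAND (A NAND B)) NAND (A NAND B)) NAND ((B NAND (A NAND B)) NAND (A NAND B))) NAND B)

n1 = A NAND B
n3 = B NAND n1 = B NAND (A NAND B)
n4 = n3 NAND n1 = (B NAND (A NAND B)) NAND (A NAND B)
n5 = n4 NAND n1 = ((B NAND (A NAND B)) NAND (A NAND B)) NAND (A NAND B)
n6 = n5 NAND n4 = (((B NAND (A NAND B)) NAND (A NAND B)) NAND (A NAND B)) NAND ((B NAND (A NAND B)) NAND (A NAND B))
n7 = n6 NAND B = ((((B NAND (A NAND B)) NAND (A NAND B)) NAND (A NAND B)) NAND ((B NAND (A NAND B)) NAND (A NAND B))) NAND B
n8 = n6 NAND n5 = ((((B NAND (A NAND B)) NAND (A NAND B)) NAND (A NAND B)) NAND ((B NAND (A NAND B)) NAND (A NAND B))) NAND (((B NAND (A NAND B)) NAND (A NAND B)) NAND (A NAND B))
n9 = n8 NAND n7 = (((((B NAND (A NAND B)) NAND (A NAND B)) NAND (A NAND B)) NAND ((B NAND (A NAND B)) NAND (A NAND B))) NAND (((B NAND (A NAND B)) NAND (A NAND B)) NAND (A NAND B))) NAND (((((B NAND (A NAND B)) NAND (A NAND B)) NAND (A NAND B)) NAND ((B NAND (A NAND B)) NAND (A NAND B))) NAND B)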